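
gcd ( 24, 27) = 3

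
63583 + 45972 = 109555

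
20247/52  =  389+19/52 = 389.37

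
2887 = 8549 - 5662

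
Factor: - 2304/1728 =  - 4/3 = - 2^2*3^( - 1)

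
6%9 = 6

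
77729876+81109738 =158839614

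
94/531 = 94/531 = 0.18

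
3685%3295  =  390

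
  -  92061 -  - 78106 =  - 13955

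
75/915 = 5/61 = 0.08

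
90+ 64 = 154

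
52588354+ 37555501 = 90143855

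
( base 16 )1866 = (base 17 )14a7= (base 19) H5E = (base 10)6246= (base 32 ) 636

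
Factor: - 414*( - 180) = 74520 = 2^3*3^4*5^1*23^1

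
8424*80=673920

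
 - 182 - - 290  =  108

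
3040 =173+2867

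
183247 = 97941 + 85306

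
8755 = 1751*5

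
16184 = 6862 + 9322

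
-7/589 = -7/589 = - 0.01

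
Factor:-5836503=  - 3^1*23^1 * 251^1*337^1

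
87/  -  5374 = -1 + 5287/5374 = - 0.02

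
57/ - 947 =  - 1+890/947 = - 0.06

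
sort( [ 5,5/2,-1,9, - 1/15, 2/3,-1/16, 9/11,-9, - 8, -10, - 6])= [-10, - 9,-8, - 6, - 1 , - 1/15,-1/16, 2/3,9/11, 5/2, 5, 9]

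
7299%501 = 285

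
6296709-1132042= 5164667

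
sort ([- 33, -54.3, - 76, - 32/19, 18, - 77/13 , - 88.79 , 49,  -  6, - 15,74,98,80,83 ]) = [ - 88.79, - 76, - 54.3, - 33, - 15, - 6, - 77/13, - 32/19, 18,  49,74, 80, 83,98 ] 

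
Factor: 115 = 5^1*23^1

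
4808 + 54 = 4862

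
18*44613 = 803034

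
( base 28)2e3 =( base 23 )3G8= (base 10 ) 1963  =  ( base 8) 3653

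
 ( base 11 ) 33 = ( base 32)14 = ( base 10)36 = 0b100100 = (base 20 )1G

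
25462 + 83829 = 109291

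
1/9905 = 1/9905 = 0.00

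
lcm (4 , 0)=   0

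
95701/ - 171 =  - 95701/171=-559.65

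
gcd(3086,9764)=2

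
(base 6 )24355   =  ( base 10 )3599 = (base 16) e0f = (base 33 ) 3A2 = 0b111000001111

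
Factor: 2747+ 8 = 5^1*19^1*29^1  =  2755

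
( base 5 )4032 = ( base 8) 1005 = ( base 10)517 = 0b1000000101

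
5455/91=59 + 86/91 = 59.95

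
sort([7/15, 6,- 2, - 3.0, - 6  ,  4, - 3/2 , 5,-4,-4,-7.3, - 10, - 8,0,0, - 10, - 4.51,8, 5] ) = [ -10,-10,-8, -7.3,-6, - 4.51,- 4, - 4,- 3.0  , - 2,-3/2,0, 0,  7/15,4, 5, 5, 6,8]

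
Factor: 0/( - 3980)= 0^1 = 0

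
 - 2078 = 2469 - 4547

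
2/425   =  2/425 = 0.00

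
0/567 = 0 = 0.00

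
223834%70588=12070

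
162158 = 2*81079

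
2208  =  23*96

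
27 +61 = 88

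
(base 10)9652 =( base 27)D6D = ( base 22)jkg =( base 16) 25b4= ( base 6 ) 112404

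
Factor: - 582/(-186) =31^(-1)*97^1=97/31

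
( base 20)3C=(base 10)72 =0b1001000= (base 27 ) 2i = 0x48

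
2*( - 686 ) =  - 1372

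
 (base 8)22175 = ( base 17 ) 1f58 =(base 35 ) 7LV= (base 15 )2b7b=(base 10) 9341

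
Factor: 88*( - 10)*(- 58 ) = 51040 = 2^5*5^1*11^1*29^1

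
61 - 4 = 57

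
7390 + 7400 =14790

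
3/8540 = 3/8540 = 0.00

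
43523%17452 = 8619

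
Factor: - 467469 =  - 3^2*51941^1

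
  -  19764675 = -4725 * 4183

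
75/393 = 25/131 = 0.19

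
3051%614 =595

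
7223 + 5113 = 12336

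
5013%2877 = 2136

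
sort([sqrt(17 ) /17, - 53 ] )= [-53,sqrt( 17 ) /17] 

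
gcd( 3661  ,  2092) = 523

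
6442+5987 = 12429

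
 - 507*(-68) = 34476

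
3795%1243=66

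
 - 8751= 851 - 9602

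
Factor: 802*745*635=379406150= 2^1 * 5^2*127^1*149^1*401^1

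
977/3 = 325+2/3 = 325.67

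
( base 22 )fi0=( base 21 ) h7c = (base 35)68Q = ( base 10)7656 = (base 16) 1DE8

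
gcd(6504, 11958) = 6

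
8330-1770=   6560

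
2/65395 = 2/65395 = 0.00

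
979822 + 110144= 1089966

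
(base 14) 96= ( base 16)84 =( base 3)11220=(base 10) 132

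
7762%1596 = 1378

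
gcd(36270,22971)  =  1209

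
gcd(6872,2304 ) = 8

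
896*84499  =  75711104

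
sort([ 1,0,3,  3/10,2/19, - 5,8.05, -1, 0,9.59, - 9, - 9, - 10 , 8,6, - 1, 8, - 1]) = [ -10, - 9, - 9, - 5,-1, - 1, -1,0, 0 , 2/19, 3/10,1 , 3, 6,8,8,8.05,9.59]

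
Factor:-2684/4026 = -2^1*3^( - 1 ) = - 2/3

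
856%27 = 19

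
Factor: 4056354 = 2^1*3^2*225353^1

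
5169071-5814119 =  - 645048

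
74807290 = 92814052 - 18006762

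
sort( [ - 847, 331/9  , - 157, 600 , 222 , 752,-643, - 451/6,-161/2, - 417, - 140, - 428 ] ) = [ - 847, - 643,-428,- 417, - 157, -140, - 161/2,-451/6, 331/9,222 , 600, 752] 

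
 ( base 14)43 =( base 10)59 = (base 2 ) 111011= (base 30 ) 1t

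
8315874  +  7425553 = 15741427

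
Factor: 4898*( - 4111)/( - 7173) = 2^1*3^(-2 )*31^1*79^1*797^( - 1 )*4111^1= 20135678/7173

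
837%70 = 67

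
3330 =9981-6651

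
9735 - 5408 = 4327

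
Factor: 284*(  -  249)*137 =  - 2^2*3^1*71^1*83^1*137^1 = - 9688092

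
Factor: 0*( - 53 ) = 0= 0^1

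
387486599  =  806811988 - 419325389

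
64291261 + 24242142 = 88533403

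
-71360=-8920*8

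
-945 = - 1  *945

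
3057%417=138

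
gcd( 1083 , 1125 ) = 3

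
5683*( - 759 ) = -4313397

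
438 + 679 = 1117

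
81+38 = 119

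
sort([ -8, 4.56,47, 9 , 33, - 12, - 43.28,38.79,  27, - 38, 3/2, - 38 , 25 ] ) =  [ - 43.28,  -  38, - 38, - 12, - 8,  3/2, 4.56 , 9,25, 27,33,38.79, 47] 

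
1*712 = 712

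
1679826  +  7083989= 8763815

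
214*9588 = 2051832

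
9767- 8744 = 1023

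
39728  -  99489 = -59761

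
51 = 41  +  10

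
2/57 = 2/57 = 0.04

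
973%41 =30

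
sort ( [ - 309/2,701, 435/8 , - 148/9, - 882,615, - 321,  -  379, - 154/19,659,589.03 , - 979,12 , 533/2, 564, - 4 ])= [  -  979, - 882, - 379,-321,-309/2, - 148/9 , - 154/19, - 4,12,435/8,533/2,564,589.03,615,659,  701 ]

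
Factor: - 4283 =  - 4283^1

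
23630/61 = 23630/61 = 387.38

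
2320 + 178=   2498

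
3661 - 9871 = -6210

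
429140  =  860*499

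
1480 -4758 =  - 3278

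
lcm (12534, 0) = 0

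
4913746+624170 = 5537916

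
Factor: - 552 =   -  2^3*3^1*23^1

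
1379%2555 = 1379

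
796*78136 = 62196256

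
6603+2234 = 8837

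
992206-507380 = 484826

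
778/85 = 9 + 13/85 = 9.15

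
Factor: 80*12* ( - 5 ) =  - 2^6 * 3^1 * 5^2 = - 4800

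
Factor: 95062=2^1*11^1*29^1 * 149^1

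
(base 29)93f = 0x1df7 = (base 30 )8FL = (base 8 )16767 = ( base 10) 7671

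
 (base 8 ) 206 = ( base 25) 59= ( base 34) 3w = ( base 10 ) 134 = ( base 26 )54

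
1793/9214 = 1793/9214= 0.19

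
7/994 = 1/142 = 0.01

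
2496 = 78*32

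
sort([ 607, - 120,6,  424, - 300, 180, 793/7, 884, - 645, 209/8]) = [ - 645,- 300, -120, 6,209/8,  793/7, 180, 424, 607, 884]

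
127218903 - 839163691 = -711944788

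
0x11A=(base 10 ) 282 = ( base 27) ac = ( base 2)100011010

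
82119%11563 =1178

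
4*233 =932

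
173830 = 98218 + 75612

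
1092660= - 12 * ( - 91055)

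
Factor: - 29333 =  -29333^1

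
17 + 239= 256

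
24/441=8/147 =0.05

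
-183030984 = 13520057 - 196551041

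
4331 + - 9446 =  - 5115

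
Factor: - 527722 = - 2^1*13^1*20297^1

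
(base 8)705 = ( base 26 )hb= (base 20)12D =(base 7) 1215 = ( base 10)453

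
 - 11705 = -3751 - 7954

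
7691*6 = 46146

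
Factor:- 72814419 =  - 3^2*61^1*132631^1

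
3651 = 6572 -2921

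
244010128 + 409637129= 653647257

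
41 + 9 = 50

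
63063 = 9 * 7007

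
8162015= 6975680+1186335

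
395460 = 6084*65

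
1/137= 1/137 = 0.01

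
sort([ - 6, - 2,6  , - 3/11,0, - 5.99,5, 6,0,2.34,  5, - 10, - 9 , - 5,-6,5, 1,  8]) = [  -  10, -9, - 6, - 6,  -  5.99, - 5, -2,- 3/11, 0,0,  1,2.34, 5,  5,5,6,6,8] 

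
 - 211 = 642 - 853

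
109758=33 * 3326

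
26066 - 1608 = 24458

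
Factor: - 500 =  - 2^2*5^3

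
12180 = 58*210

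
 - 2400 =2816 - 5216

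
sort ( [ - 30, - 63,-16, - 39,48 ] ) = [ - 63,-39, - 30, - 16,48 ]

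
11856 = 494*24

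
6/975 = 2/325 = 0.01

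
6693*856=5729208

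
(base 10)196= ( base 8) 304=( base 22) 8k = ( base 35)5L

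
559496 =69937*8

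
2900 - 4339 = - 1439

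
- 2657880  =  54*( - 49220)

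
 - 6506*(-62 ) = 403372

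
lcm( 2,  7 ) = 14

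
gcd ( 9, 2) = 1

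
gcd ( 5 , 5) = 5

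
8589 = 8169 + 420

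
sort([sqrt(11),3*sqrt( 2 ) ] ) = [sqrt(11 ), 3*sqrt(2 )]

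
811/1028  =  811/1028=   0.79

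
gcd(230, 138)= 46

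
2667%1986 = 681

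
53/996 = 53/996 = 0.05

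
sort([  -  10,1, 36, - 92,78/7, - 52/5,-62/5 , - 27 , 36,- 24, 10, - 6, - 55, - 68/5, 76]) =[ - 92,-55, - 27, - 24, - 68/5, - 62/5, - 52/5, - 10, - 6,1, 10,78/7,36,36,76] 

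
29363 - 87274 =-57911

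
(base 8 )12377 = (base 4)1103333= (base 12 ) 313B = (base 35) 4DK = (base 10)5375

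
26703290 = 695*38422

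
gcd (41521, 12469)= 1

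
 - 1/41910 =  - 1 +41909/41910 =- 0.00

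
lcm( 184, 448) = 10304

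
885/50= 177/10=17.70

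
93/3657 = 31/1219 = 0.03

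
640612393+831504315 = 1472116708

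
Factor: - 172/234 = - 2^1*3^( -2) * 13^ ( - 1)*43^1=-86/117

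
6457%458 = 45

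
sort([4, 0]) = [ 0,4]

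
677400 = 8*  84675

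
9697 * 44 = 426668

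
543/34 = 15 + 33/34 = 15.97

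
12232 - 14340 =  - 2108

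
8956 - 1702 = 7254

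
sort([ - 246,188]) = [ - 246,188]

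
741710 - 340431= 401279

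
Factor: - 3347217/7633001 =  - 3^3*151^1*821^1* 1483^( - 1)*5147^( - 1) 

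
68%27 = 14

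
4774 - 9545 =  - 4771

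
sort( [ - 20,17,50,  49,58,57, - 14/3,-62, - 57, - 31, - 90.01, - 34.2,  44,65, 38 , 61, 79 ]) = [- 90.01, - 62, - 57, - 34.2, - 31, - 20,-14/3, 17,38, 44, 49, 50,57,  58  ,  61, 65,79 ]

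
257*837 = 215109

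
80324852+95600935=175925787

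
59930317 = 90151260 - 30220943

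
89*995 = 88555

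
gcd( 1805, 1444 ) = 361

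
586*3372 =1975992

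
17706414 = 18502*957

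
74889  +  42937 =117826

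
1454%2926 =1454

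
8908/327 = 27+79/327= 27.24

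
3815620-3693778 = 121842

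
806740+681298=1488038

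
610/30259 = 610/30259 = 0.02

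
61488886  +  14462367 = 75951253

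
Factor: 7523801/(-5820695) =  - 5^( - 1)*43^( - 1) * 61^1*27073^(-1 ) * 123341^1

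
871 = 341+530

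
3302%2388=914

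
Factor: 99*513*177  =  3^6*11^1*19^1*59^1= 8989299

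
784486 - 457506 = 326980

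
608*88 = 53504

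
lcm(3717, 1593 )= 11151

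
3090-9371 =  - 6281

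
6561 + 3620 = 10181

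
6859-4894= 1965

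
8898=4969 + 3929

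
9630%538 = 484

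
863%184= 127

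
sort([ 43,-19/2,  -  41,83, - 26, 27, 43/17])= [ - 41, - 26,-19/2,43/17,27,43, 83 ]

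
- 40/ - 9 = 4 + 4/9 = 4.44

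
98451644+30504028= 128955672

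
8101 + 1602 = 9703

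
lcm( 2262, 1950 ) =56550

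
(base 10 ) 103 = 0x67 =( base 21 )4J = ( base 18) 5D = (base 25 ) 43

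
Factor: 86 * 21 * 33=59598 =2^1*3^2 * 7^1*11^1 * 43^1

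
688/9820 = 172/2455 = 0.07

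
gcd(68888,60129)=1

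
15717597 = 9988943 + 5728654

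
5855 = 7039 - 1184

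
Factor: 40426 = 2^1* 17^1 * 29^1*41^1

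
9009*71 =639639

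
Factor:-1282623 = - 3^1 * 427541^1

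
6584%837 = 725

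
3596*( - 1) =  - 3596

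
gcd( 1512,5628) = 84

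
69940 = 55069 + 14871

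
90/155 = 18/31 = 0.58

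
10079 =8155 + 1924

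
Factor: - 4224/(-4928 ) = 2^1*3^1*7^(- 1) = 6/7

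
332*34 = 11288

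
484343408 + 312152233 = 796495641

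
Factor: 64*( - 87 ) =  - 5568 = -2^6*  3^1*29^1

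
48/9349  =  48/9349= 0.01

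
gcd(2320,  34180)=20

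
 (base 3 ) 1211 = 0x31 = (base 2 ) 110001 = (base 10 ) 49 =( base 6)121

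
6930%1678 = 218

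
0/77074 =0 = 0.00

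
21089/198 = 106+101/198 = 106.51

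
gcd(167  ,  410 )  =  1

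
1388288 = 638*2176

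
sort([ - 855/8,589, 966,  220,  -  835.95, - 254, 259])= [ -835.95, - 254,-855/8, 220,259, 589,  966]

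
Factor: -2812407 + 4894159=2^3 * 17^1 * 15307^1 = 2081752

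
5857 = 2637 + 3220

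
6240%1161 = 435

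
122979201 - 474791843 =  - 351812642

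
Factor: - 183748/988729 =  -2^2*7^( - 1 )*71^1*137^(  -  1)*647^1* 1031^( - 1) 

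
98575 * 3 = 295725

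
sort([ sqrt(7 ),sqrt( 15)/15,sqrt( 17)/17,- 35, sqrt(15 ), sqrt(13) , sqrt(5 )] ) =[ - 35,sqrt( 17 ) /17,sqrt (15)/15,  sqrt( 5), sqrt(7 ), sqrt(13 ),sqrt ( 15 )] 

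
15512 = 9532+5980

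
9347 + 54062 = 63409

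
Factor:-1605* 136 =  - 218280=-2^3*3^1*5^1*17^1*107^1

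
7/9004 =7/9004  =  0.00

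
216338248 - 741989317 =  - 525651069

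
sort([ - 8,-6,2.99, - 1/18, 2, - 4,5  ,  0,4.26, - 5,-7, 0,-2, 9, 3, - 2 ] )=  [ - 8 , - 7,-6  , - 5,  -  4, - 2,-2,-1/18,0,0,2,  2.99 , 3, 4.26,5,9 ] 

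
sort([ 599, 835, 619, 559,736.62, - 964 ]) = [ - 964,559,599 , 619, 736.62,  835 ] 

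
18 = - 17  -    -  35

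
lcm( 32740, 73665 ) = 294660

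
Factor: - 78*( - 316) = 2^3*3^1*13^1*79^1=24648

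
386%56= 50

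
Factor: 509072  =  2^4* 31817^1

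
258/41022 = 1/159 = 0.01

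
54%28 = 26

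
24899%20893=4006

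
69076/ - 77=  - 9868/11=-897.09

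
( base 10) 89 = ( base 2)1011001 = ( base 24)3H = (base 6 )225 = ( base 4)1121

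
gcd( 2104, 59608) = 8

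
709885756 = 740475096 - 30589340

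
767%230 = 77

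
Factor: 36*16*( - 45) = -25920= - 2^6*3^4*5^1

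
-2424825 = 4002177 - 6427002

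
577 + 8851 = 9428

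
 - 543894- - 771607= 227713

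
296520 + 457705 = 754225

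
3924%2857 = 1067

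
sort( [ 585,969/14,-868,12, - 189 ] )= [-868,-189,12,969/14, 585]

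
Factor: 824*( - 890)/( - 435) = 2^4*3^( - 1)*29^ (-1 )  *  89^1*103^1 = 146672/87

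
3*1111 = 3333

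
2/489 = 2/489=0.00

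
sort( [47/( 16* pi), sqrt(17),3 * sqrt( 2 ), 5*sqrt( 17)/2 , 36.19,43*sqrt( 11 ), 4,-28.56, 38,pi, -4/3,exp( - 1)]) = [ - 28.56,-4/3, exp( - 1), 47/( 16*pi),pi,4, sqrt( 17 ), 3*sqrt (2),5*sqrt( 17)/2,36.19,38,43 * sqrt( 11) ]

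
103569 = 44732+58837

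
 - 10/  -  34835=2/6967  =  0.00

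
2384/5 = 476 + 4/5  =  476.80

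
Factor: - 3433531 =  - 89^1*173^1*223^1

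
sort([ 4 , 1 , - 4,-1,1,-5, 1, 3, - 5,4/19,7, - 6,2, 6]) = [ - 6, - 5, - 5, - 4, - 1, 4/19,1,1, 1,2, 3,4,6,7]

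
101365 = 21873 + 79492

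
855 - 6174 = - 5319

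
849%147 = 114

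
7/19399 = 7/19399 = 0.00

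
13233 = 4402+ 8831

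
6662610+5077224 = 11739834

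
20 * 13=260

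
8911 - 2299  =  6612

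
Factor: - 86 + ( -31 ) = -117=- 3^2 *13^1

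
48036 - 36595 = 11441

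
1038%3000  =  1038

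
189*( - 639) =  -120771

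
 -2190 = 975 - 3165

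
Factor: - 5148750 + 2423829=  - 3^4*33641^1 = - 2724921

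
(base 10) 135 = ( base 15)90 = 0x87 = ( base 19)72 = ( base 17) 7G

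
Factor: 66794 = 2^1*7^1* 13^1 * 367^1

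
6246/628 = 9+297/314 = 9.95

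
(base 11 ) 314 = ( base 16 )17a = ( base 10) 378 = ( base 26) EE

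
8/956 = 2/239 = 0.01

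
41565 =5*8313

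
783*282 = 220806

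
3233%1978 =1255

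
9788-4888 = 4900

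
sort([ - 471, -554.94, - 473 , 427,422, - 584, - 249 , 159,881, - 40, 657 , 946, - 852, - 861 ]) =[ - 861,-852, - 584, - 554.94, - 473, - 471, - 249, - 40,159, 422,427,657, 881, 946]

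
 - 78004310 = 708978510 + -786982820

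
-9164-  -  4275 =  - 4889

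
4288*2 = 8576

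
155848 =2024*77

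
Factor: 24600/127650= 164/851=2^2 * 23^( - 1) * 37^( - 1)*41^1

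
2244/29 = 2244/29= 77.38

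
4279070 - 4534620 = - 255550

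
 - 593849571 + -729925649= - 1323775220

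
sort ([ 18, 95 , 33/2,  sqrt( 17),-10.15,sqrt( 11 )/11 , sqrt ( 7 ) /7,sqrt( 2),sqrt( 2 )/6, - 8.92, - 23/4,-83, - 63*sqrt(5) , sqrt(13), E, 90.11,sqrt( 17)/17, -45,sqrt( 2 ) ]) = [-63*sqrt(5), - 83, - 45, - 10.15,-8.92 , - 23/4, sqrt( 2)/6,sqrt(17 )/17, sqrt( 11) /11 , sqrt (7 )/7 , sqrt( 2),sqrt(2 ) , E, sqrt( 13 ),sqrt (17 ),33/2,18,90.11,  95 ]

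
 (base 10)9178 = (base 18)1A5G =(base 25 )eh3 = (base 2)10001111011010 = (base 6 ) 110254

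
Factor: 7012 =2^2*1753^1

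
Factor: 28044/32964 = 57/67 = 3^1*19^1 * 67^(-1)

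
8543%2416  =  1295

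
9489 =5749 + 3740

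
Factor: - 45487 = - 13^1*3499^1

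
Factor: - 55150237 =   -  577^1*95581^1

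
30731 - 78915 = -48184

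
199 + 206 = 405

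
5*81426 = 407130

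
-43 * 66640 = - 2865520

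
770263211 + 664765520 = 1435028731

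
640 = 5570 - 4930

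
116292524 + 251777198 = 368069722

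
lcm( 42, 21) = 42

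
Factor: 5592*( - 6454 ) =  - 36090768 = - 2^4*3^1*7^1 *233^1*461^1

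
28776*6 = 172656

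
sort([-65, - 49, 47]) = [ - 65, - 49 , 47]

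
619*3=1857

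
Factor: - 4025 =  - 5^2*7^1*23^1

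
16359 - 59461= -43102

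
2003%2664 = 2003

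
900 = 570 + 330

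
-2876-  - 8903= 6027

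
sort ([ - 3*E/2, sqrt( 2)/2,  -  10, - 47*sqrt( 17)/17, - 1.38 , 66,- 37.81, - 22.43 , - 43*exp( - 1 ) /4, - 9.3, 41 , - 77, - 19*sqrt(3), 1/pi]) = [ - 77 , - 37.81, - 19*sqrt(3), - 22.43, - 47*sqrt( 17) /17, - 10, - 9.3, - 3*E/2 , - 43 * exp ( - 1)/4, - 1.38, 1/pi, sqrt (2)/2,41, 66]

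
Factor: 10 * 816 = 8160 = 2^5*3^1*5^1*17^1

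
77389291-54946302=22442989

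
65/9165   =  1/141=   0.01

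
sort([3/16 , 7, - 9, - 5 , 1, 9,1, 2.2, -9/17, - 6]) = [ - 9 ,  -  6, - 5, - 9/17, 3/16,1 , 1, 2.2, 7, 9]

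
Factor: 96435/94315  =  3^2* 13^( - 1 ) * 1451^( - 1)*2143^1= 19287/18863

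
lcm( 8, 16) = 16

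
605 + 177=782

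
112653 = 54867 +57786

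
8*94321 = 754568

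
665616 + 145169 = 810785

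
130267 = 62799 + 67468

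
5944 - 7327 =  - 1383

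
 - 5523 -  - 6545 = 1022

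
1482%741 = 0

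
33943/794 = 33943/794= 42.75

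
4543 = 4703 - 160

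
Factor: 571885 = 5^1*114377^1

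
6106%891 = 760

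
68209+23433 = 91642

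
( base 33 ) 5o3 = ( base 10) 6240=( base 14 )23ba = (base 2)1100001100000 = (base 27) 8f3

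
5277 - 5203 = 74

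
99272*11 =1091992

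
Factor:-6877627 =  - 41^1*167747^1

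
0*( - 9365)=0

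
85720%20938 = 1968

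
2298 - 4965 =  - 2667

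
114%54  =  6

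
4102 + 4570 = 8672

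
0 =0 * 26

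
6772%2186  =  214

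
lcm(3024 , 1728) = 12096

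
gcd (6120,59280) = 120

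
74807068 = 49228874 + 25578194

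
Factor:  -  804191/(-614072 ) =2^( - 3 ) * 59^( - 1 ) * 1301^( - 1 )*804191^1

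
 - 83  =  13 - 96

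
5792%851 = 686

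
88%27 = 7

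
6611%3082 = 447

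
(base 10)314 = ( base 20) fe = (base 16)13a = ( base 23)DF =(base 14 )186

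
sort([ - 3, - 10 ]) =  [ - 10, - 3 ]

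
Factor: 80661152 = 2^5 * 11^1*13^1 * 17627^1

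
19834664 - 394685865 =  - 374851201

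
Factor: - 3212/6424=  - 1/2=- 2^( - 1 ) 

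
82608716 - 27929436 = 54679280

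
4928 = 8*616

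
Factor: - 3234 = -2^1*3^1*7^2*11^1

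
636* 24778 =15758808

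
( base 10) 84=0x54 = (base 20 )44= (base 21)40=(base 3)10010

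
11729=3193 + 8536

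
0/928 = 0 = 0.00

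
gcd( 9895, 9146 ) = 1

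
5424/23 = 5424/23=235.83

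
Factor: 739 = 739^1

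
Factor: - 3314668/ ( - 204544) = 2^( - 6)*7^1*17^(-1 )*23^1*47^ ( - 1)*5147^1=828667/51136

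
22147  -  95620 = - 73473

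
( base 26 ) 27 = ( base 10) 59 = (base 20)2j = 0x3B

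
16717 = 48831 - 32114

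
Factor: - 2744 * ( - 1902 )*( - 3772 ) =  - 2^6*3^1*7^3*23^1*41^1*317^1= - 19686399936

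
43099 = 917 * 47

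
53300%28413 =24887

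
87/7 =87/7 = 12.43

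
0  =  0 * 7324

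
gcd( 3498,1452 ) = 66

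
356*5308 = 1889648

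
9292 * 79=734068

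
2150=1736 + 414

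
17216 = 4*4304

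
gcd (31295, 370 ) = 5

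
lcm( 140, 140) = 140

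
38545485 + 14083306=52628791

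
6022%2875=272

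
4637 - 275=4362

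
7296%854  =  464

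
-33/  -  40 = 33/40= 0.82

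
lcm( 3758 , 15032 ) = 15032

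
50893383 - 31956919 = 18936464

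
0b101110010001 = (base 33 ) 2no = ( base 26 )49n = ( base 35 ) 2EL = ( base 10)2961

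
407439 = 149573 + 257866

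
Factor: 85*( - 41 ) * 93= - 324105  =  - 3^1*5^1*17^1*31^1* 41^1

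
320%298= 22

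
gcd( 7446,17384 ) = 2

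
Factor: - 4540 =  - 2^2*5^1*227^1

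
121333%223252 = 121333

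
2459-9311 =  -  6852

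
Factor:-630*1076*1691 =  - 1146295080 = - 2^3*3^2*5^1*7^1 * 19^1*89^1*269^1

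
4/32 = 1/8 = 0.12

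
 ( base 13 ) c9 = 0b10100101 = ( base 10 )165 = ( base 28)5P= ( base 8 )245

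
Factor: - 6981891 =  - 3^1*7^1*332471^1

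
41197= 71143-29946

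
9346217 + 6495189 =15841406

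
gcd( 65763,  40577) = 1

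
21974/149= 147 + 71/149 =147.48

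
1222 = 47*26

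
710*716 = 508360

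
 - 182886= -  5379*34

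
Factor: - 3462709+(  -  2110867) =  - 2^3*433^1* 1609^1 = -5573576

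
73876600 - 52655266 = 21221334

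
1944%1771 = 173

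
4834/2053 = 2 + 728/2053 = 2.35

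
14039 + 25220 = 39259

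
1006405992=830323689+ 176082303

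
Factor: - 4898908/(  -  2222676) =3^(-2)*7^1*23^1*29^(-1 ) *2129^( - 1)*7607^1 = 1224727/555669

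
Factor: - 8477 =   -  7^2 * 173^1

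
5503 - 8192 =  - 2689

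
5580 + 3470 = 9050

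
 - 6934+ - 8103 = -15037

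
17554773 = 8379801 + 9174972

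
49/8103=49/8103  =  0.01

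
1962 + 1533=3495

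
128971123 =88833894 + 40137229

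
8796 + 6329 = 15125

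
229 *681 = 155949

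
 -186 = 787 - 973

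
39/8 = 4 + 7/8 = 4.88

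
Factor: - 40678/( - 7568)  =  2^( - 3)*43^1= 43/8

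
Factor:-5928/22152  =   - 19^1*71^(- 1) = - 19/71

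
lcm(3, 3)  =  3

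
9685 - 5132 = 4553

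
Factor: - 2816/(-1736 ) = 2^5*7^( - 1 )*11^1*31^ ( - 1 )  =  352/217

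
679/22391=679/22391 = 0.03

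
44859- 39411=5448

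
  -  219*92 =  - 20148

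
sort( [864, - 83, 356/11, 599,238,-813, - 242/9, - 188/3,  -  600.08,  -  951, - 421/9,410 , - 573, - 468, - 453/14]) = [  -  951,  -  813, - 600.08,  -  573,  -  468, - 83, - 188/3, - 421/9, - 453/14,-242/9,356/11, 238,410,599, 864]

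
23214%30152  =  23214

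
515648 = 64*8057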